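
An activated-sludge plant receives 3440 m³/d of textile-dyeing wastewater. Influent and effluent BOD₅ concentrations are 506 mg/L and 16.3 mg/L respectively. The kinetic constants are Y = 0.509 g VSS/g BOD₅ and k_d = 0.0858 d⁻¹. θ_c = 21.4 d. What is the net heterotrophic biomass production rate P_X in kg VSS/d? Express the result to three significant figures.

Observed yield with endogenous decay: Y_obs = Y / (1 + k_d·θ_c) = 0.509 / (1 + 0.0858 × 21.4) = 0.509 / 2.836 = 0.1795 g VSS/g BOD₅.
ΔS = 506 − 16.3 = 489.7 mg/L, so the substrate removal rate is 3440 × 489.7/1000 = 1685 kg BOD₅/d.
So the net sludge growth is P_X = 0.1795 × 1685 = 302.3 kg VSS/d.

P_X ≈ 302 kg VSS/d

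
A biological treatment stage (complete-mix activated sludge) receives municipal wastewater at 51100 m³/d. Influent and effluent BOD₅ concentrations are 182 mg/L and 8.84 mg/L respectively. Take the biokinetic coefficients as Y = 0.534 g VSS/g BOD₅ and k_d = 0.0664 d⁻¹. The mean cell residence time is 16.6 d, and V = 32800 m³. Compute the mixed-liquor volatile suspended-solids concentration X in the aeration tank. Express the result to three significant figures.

X = Y·Q·ΔS·θ_c / [V·(1 + k_d θ_c)] = 0.534 × 51100 × (182 − 8.84) × 16.6 / [32800 × (1 + 0.0664 × 16.6)] = 1138 mg/L.

X ≈ 1140 mg/L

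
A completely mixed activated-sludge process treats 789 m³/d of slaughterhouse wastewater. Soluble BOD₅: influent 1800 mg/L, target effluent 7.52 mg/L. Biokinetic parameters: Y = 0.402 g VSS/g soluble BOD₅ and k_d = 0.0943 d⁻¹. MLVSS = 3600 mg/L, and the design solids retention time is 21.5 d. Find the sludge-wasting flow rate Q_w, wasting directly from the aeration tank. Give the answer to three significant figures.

Steady-state biomass mass balance: V·X·(1 + k_d·θ_c) = Y·Q·(S₀ − S)·θ_c, so V = 0.402 × 789 × (1800 − 7.52) × 21.5 / [3600 × (1 + 0.0943 × 21.5)] = 1.22×10^7 / 10899 = 1122 m³.
With mixed-liquor wasting, θ_c = V/Q_w, so Q_w = V/θ_c = 1122/21.5 = 52.16 m³/d.

Q_w ≈ 52.2 m³/d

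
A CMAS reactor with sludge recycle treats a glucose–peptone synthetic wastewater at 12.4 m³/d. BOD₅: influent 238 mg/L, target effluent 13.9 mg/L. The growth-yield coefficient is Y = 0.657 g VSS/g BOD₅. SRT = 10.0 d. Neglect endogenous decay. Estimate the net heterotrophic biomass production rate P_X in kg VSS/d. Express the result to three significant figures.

No decay correction is needed, so Y_obs = Y = 0.657.
ΔS = 238 − 13.9 = 224.1 mg/L, so the substrate removal rate is 12.4 × 224.1/1000 = 2.779 kg BOD₅/d.
So the net sludge growth is P_X = 0.6570 × 2.779 = 1.826 kg VSS/d.

P_X ≈ 1.83 kg VSS/d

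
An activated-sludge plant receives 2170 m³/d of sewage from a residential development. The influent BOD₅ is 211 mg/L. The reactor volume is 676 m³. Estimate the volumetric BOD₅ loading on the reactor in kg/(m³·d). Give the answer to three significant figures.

L_v = Q S₀ / V = 2170 × 211 × 10⁻³ / 676.0 = 0.6773 kg/(m³·d).

L_v ≈ 0.677 kg BOD₅/(m³·d)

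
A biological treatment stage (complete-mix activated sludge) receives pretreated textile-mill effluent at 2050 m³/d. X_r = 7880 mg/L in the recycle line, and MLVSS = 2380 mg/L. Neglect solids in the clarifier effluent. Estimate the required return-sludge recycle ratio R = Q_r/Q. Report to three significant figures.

R = Q_r/Q = X/(X_r − X) = 2380 / (7880 − 2380) = 0.4327.

R ≈ 0.433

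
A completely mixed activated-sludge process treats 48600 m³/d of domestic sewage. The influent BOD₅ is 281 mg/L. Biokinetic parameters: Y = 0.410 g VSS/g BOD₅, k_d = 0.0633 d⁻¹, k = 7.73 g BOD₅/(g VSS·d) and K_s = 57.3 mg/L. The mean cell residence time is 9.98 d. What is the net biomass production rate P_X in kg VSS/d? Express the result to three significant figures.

P_X ≈ 3390 kg VSS/d

From the Monod/SRT balance for a CMAS, S = K_s·(1+k_d θ_c)/[θ_c·(Y k − k_d) − 1] = 57.3 × (1 + 0.0633 × 9.98) / [9.98 × (0.410 × 7.73 − 0.0633) − 1] = 93.50 / 30.00 = 3.117 mg/L.
Correct the yield for decay: Y_obs = Y/(1 + k_d θ_c) = 0.410 / (1 + 0.0633 × 9.98) = 0.410 / 1.632 = 0.2513.
ΔS = 281 − 3.12 = 277.9 mg/L, so the substrate removal rate is 48600 × 277.9/1000 = 13505 kg BOD₅/d.
So the net sludge growth is P_X = 0.2513 × 13505 = 3393 kg VSS/d.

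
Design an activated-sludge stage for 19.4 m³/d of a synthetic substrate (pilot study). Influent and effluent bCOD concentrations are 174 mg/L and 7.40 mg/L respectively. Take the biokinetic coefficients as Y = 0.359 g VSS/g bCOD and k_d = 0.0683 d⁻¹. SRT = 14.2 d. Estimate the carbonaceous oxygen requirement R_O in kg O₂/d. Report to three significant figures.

Y_obs = Y / (1 + k_d θ_c) = 0.359 / (1 + 0.0683 × 14.2) = 0.359 / 1.970 = 0.1822.
Mass of bCOD removed per day: Q(S₀ − S) = 19.4 × 166.6 g/m³ = 3.232 kg/d.
P_X = Y_obs·Q·(S₀ − S) = 0.1822 × 3.232 = 0.5890 kg VSS/d.
R_O = Q·ΔS − 1.42 P_X = 3.232 − 0.8364 = 2.396 kg O₂/d.

R_O ≈ 2.40 kg O₂/d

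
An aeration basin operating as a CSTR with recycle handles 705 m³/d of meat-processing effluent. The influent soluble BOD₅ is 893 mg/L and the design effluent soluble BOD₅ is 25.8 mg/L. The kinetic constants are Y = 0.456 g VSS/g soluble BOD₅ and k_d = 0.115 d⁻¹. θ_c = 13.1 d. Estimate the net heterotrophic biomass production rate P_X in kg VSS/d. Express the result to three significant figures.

P_X ≈ 111 kg VSS/d

Y_obs = Y / (1 + k_d θ_c) = 0.456 / (1 + 0.115 × 13.1) = 0.456 / 2.506 = 0.1819.
Mass of soluble BOD₅ removed per day: Q(S₀ − S) = 705 × 867.2 g/m³ = 611.4 kg/d.
P_X = Y_obs · Q(S₀ − S) = 0.1819 × 611.4 = 111.2 kg VSS/d.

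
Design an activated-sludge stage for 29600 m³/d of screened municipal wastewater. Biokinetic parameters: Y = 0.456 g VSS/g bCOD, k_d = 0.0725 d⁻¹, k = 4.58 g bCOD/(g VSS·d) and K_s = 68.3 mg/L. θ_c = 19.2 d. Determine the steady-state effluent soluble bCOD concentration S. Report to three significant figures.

For a completely mixed reactor with recycle the Lawrence–McCarty relation gives S = K_s·(1 + k_d·θ_c) / [θ_c·(Y·k − k_d) − 1] = 68.3 × (1 + 0.0725 × 19.2) / [19.2 × (0.456 × 4.58 − 0.0725) − 1] = 163.4 / 37.71 = 4.333 mg/L.

S ≈ 4.33 mg/L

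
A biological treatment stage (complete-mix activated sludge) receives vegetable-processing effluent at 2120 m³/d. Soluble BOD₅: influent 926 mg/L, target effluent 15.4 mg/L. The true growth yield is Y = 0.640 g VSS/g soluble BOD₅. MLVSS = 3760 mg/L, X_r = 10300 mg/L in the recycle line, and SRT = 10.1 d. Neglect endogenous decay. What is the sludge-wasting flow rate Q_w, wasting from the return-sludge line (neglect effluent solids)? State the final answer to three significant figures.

Q_w ≈ 120 m³/d

Biomass mass balance (decay neglected): V·X = Y·Q·(S₀ − S)·θ_c, so V = 0.640 × 2120 × (926 − 15.4) × 10.1 / 3760 = 3319 m³.
Wasting from the return line (neglecting effluent solids): Q_w = V·X / (θ_c·X_r) = 3319 × 3760 / (10.1 × 10300) = 120.0 m³/d.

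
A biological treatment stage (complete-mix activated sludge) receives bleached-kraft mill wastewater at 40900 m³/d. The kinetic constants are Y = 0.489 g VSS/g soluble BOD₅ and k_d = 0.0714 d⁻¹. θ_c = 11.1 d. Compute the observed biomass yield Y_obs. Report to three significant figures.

Correct the yield for decay: Y_obs = Y/(1 + k_d θ_c) = 0.489 / (1 + 0.0714 × 11.1) = 0.489 / 1.793 = 0.2728.

Y_obs ≈ 0.273 g VSS/g soluble BOD₅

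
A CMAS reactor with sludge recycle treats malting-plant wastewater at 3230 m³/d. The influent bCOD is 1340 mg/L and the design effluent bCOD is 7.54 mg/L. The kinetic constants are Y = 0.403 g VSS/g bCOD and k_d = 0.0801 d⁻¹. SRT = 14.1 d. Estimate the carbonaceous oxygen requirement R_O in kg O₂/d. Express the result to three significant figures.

Correct the yield for decay: Y_obs = Y/(1 + k_d θ_c) = 0.403 / (1 + 0.0801 × 14.1) = 0.403 / 2.129 = 0.1893.
Substrate removed = Q·(S₀ − S) = 3230 m³/d × (1340 − 7.54) g/m³ = 4.3×10^6 g/d = 4304 kg/d.
Net sludge production P_X = 0.1893 × 4304 = 814.5 kg VSS/d.
R_O = Q·ΔS − 1.42 P_X = 4304 − 1157 = 3147 kg O₂/d.

R_O ≈ 3150 kg O₂/d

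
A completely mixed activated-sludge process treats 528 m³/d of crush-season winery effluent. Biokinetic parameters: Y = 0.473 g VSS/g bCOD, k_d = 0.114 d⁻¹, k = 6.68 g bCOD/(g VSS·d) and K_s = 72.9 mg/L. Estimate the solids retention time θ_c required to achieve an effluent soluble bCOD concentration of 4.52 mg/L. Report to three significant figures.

θ_c ≈ 14.2 d

Specific growth rate at S = 4.52 mg/L: μ = YkS/(K_s+S) = 0.473·6.68·4.52/(72.9+4.52) = 0.1845 d⁻¹.
θ_c = 1/(μ − k_d) = 1/(0.1845 − 0.114) = 1/0.07047 = 14.19 d.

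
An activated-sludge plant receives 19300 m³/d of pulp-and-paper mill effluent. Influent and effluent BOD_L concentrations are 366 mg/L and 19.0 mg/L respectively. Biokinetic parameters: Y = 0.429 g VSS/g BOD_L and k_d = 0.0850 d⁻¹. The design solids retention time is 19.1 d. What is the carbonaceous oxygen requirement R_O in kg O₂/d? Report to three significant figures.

Observed yield with endogenous decay: Y_obs = Y / (1 + k_d·θ_c) = 0.429 / (1 + 0.0850 × 19.1) = 0.429 / 2.623 = 0.1635 g VSS/g BOD_L.
Substrate removed = Q·(S₀ − S) = 19300 m³/d × (366 − 19.0) g/m³ = 6.7×10^6 g/d = 6697 kg/d.
P_X = Y_obs·Q·(S₀ − S) = 0.1635 × 6697 = 1095 kg VSS/d.
R_O = Q·(S₀ − S) − 1.42·P_X = 6697 − 1.42 × 1095 = 5142 kg O₂/d.

R_O ≈ 5140 kg O₂/d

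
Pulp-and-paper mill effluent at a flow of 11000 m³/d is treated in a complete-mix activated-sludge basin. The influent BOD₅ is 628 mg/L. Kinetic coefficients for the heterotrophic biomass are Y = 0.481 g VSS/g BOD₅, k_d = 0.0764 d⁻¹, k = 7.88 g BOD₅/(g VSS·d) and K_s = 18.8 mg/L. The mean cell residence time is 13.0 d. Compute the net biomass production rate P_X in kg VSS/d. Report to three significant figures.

P_X ≈ 1660 kg VSS/d

For a completely mixed reactor with recycle the Lawrence–McCarty relation gives S = K_s·(1 + k_d·θ_c) / [θ_c·(Y·k − k_d) − 1] = 18.8 × (1 + 0.0764 × 13.0) / [13.0 × (0.481 × 7.88 − 0.0764) − 1] = 37.47 / 47.28 = 0.7926 mg/L.
Correct the yield for decay: Y_obs = Y/(1 + k_d θ_c) = 0.481 / (1 + 0.0764 × 13.0) = 0.481 / 1.993 = 0.2413.
Substrate removed = Q·(S₀ − S) = 11000 m³/d × (628 − 0.793) g/m³ = 6.9×10^6 g/d = 6899 kg/d.
Biomass produced: P_X = Y_obs·Q·ΔS = 0.2413 × 6899 ≈ 1665 kg VSS/d.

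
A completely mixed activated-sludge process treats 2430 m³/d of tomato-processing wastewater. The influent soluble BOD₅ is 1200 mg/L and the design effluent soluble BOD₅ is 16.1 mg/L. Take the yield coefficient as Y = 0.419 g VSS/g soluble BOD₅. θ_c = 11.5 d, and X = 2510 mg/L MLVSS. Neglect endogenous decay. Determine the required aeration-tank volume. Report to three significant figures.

With k_d = 0 the design equation reduces to V = Y Q (S₀−S) θ_c / X = 0.419 × 2430 × (1200 − 16.1) × 11.5 / 2510 = 5523 m³.

V ≈ 5520 m³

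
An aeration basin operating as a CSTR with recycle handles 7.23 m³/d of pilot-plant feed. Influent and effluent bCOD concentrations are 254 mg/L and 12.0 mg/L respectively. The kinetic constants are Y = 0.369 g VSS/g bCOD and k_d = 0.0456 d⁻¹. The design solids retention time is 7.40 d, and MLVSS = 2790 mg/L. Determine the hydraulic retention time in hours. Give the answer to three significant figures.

Steady-state biomass mass balance: V·X·(1 + k_d·θ_c) = Y·Q·(S₀ − S)·θ_c, so V = 0.369 × 7.23 × (254 − 12.0) × 7.40 / [2790 × (1 + 0.0456 × 7.40)] = 4.78×10^3 / 3731 = 1.280 m³.
Hydraulic retention time τ = V/Q = 1.280 / 7.23 = 0.1771 d = 4.250 h.

τ ≈ 4.25 h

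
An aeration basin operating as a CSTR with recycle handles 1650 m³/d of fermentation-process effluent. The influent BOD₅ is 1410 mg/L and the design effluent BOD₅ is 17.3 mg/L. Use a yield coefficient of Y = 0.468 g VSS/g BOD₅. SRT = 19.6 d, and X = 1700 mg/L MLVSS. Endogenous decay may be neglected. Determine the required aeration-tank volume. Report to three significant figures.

V ≈ 12400 m³

V·X = Y·Q·ΔS·θ_c gives V = 0.468 × 1650 × (1410 − 17.3) × 19.6 / 1700 = 12399 m³.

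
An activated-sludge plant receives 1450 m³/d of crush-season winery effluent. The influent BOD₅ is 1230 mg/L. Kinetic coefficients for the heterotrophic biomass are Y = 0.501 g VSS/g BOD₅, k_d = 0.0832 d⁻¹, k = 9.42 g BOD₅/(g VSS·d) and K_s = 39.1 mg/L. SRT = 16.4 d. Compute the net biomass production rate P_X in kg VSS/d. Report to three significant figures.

P_X ≈ 378 kg VSS/d

From the Monod/SRT balance for a CMAS, S = K_s·(1+k_d θ_c)/[θ_c·(Y k − k_d) − 1] = 39.1 × (1 + 0.0832 × 16.4) / [16.4 × (0.501 × 9.42 − 0.0832) − 1] = 92.45 / 75.03 = 1.232 mg/L.
Observed yield with endogenous decay: Y_obs = Y / (1 + k_d·θ_c) = 0.501 / (1 + 0.0832 × 16.4) = 0.501 / 2.364 = 0.2119 g VSS/g BOD₅.
Q·(S₀ − S) = 1450 × (1230 − 1.23) × 10⁻³ = 1782 kg/d removed.
So the net sludge growth is P_X = 0.2119 × 1782 = 377.5 kg VSS/d.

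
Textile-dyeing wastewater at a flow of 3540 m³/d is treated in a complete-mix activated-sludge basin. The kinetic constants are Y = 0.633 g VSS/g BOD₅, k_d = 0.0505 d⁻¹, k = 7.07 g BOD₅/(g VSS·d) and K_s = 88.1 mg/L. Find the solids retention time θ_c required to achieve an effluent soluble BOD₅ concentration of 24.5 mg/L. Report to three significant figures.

θ_c ≈ 1.08 d

Specific growth rate at S = 24.5 mg/L: μ = YkS/(K_s+S) = 0.633·7.07·24.5/(88.1+24.5) = 0.9738 d⁻¹.
θ_c = 1/(μ − k_d) = 1/(0.9738 − 0.0505) = 1/0.9233 = 1.083 d.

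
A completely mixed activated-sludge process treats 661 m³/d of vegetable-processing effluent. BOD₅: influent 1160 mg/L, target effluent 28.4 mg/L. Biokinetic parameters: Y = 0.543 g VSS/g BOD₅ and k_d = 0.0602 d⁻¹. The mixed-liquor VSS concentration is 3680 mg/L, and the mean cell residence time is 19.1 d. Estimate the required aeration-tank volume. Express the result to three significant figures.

V ≈ 981 m³

Rearranging the biomass balance for a CMAS with decay, V = Y·Q·ΔS·θ_c / [X·(1+k_d θ_c)] = 0.543 × 661 × (1160 − 28.4) × 19.1 / [3680 × (1 + 0.0602 × 19.1)] = 7.76×10^6 / 7911 = 980.6 m³.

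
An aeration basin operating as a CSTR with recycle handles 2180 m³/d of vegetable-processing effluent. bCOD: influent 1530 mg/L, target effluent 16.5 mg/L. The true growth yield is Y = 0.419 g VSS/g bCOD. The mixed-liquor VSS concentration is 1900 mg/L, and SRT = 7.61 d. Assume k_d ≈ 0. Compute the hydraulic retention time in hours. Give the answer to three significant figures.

τ ≈ 61.0 h

Biomass mass balance (decay neglected): V·X = Y·Q·(S₀ − S)·θ_c, so V = 0.419 × 2180 × (1530 − 16.5) × 7.61 / 1900 = 5537 m³.
HRT = V/Q = 5537 m³ / 2180 m³·d⁻¹ = 2.540 d × 24 = 60.96 h.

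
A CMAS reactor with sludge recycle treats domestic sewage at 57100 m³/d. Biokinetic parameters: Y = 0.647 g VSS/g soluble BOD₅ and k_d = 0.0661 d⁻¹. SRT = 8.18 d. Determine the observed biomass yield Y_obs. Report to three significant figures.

Y_obs ≈ 0.420 g VSS/g soluble BOD₅

Correct the yield for decay: Y_obs = Y/(1 + k_d θ_c) = 0.647 / (1 + 0.0661 × 8.18) = 0.647 / 1.541 = 0.4199.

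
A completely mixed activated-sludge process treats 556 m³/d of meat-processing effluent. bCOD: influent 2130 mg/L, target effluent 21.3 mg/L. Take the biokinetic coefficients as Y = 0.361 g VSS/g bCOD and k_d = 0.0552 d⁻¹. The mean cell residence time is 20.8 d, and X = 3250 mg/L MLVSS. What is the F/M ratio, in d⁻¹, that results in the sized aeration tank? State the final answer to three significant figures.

F/M ≈ 0.289 d⁻¹

Rearranging the biomass balance for a CMAS with decay, V = Y·Q·ΔS·θ_c / [X·(1+k_d θ_c)] = 0.361 × 556 × (2130 − 21.3) × 20.8 / [3250 × (1 + 0.0552 × 20.8)] = 8.8×10^6 / 6982 = 1261 m³.
Food-to-microorganism ratio F/M = Q S₀ / (V X) = 556 × 2130 / (1261 × 3250) = 0.2890 d⁻¹.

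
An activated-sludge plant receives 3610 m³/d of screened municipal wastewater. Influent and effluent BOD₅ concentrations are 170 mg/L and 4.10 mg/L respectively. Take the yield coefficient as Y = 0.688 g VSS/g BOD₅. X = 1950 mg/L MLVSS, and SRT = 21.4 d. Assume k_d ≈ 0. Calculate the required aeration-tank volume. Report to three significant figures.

V ≈ 4520 m³

Biomass mass balance (decay neglected): V·X = Y·Q·(S₀ − S)·θ_c, so V = 0.688 × 3610 × (170 − 4.10) × 21.4 / 1950 = 4522 m³.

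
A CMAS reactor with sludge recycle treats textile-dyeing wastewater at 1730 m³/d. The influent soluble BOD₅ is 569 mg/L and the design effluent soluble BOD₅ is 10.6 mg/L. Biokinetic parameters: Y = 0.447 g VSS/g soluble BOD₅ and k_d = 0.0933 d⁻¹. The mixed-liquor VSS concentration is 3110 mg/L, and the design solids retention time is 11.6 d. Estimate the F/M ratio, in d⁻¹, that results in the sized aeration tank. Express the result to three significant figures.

F/M ≈ 0.409 d⁻¹

Rearranging the biomass balance for a CMAS with decay, V = Y·Q·ΔS·θ_c / [X·(1+k_d θ_c)] = 0.447 × 1730 × (569 − 10.6) × 11.6 / [3110 × (1 + 0.0933 × 11.6)] = 5.01×10^6 / 6476 = 773.5 m³.
Food-to-microorganism ratio F/M = Q S₀ / (V X) = 1730 × 569 / (773.5 × 3110) = 0.4092 d⁻¹.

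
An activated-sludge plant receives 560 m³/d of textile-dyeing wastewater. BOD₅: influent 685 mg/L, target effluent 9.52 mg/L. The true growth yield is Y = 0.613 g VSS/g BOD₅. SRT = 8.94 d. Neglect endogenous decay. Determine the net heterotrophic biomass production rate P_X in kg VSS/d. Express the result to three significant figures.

P_X ≈ 232 kg VSS/d

No decay correction is needed, so Y_obs = Y = 0.613.
Q·(S₀ − S) = 560 × (685 − 9.52) × 10⁻³ = 378.3 kg/d removed.
P_X = Y_obs · Q(S₀ − S) = 0.6130 × 378.3 = 231.9 kg VSS/d.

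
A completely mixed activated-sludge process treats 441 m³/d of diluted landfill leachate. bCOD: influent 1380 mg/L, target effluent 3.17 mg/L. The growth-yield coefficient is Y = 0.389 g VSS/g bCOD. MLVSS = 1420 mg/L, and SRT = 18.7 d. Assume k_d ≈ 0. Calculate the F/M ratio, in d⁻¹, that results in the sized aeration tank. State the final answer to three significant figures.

V·X = Y·Q·ΔS·θ_c gives V = 0.389 × 441 × (1380 − 3.17) × 18.7 / 1420 = 3110 m³.
F/M = Q·S₀ / (V·X) = 441 × 1380 / (3110 × 1420) = 0.1378 g bCOD·(g VSS·d)⁻¹.

F/M ≈ 0.138 d⁻¹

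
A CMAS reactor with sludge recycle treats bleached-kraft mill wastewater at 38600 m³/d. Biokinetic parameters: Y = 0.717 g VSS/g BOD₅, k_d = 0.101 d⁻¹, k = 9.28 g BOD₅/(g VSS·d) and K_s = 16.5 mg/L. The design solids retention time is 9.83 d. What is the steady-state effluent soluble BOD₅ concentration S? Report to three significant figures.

S ≈ 0.519 mg/L

For a completely mixed reactor with recycle the Lawrence–McCarty relation gives S = K_s·(1 + k_d·θ_c) / [θ_c·(Y·k − k_d) − 1] = 16.5 × (1 + 0.101 × 9.83) / [9.83 × (0.717 × 9.28 − 0.101) − 1] = 32.88 / 63.41 = 0.5185 mg/L.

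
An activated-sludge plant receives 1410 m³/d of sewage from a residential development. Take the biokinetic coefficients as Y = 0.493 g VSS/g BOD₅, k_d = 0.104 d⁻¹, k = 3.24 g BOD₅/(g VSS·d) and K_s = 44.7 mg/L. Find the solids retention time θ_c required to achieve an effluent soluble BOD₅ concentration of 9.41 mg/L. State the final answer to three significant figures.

θ_c ≈ 5.75 d

From 1/θ_c = Y·k·S/(K_s + S) − k_d: Y·k·S/(K_s+S) = 0.493 × 3.24 × 9.41 / (44.7 + 9.41) = 0.2778 d⁻¹.
θ_c = 1/(μ − k_d) = 1/(0.2778 − 0.104) = 1/0.1738 = 5.754 d.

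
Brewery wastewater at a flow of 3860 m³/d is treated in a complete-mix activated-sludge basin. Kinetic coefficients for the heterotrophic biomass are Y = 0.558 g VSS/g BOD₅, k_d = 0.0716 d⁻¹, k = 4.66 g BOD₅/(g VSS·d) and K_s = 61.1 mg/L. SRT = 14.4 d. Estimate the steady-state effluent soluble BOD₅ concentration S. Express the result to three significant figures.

For a completely mixed reactor with recycle the Lawrence–McCarty relation gives S = K_s·(1 + k_d·θ_c) / [θ_c·(Y·k − k_d) − 1] = 61.1 × (1 + 0.0716 × 14.4) / [14.4 × (0.558 × 4.66 − 0.0716) − 1] = 124.1 / 35.41 = 3.504 mg/L.

S ≈ 3.50 mg/L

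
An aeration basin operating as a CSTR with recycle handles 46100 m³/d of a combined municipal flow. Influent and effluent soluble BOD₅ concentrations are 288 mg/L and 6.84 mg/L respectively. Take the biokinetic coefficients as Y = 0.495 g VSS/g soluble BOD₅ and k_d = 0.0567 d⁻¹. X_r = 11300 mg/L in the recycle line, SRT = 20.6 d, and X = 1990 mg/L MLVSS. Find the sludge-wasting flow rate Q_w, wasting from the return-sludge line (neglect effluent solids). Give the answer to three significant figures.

From the SRT design equation V = Y Q (S₀−S) θ_c / [X (1 + k_d θ_c)] = 0.495 × 46100 × (288 − 6.84) × 20.6 / [1990 × (1 + 0.0567 × 20.6)] = 1.32×10^8 / 4314 = 30634 m³.
θ_c = V·X/(Q_w·X_r) when wasting from the recycle, so Q_w = V·X/(θ_c·X_r) = 30634 × 1990 / (20.6 × 11300) = 261.9 m³/d.

Q_w ≈ 262 m³/d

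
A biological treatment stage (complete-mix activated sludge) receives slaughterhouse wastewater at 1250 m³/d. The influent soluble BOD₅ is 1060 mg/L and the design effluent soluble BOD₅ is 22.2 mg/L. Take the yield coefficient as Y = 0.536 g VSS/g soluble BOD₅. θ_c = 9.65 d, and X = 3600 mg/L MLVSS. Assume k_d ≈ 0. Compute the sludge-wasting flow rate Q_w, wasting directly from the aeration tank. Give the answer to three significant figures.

Q_w ≈ 193 m³/d

V·X = Y·Q·ΔS·θ_c gives V = 0.536 × 1250 × (1060 − 22.2) × 9.65 / 3600 = 1864 m³.
Wasting from the aeration tank: Q_w = V / θ_c = 1864 / 9.65 = 193.1 m³/d.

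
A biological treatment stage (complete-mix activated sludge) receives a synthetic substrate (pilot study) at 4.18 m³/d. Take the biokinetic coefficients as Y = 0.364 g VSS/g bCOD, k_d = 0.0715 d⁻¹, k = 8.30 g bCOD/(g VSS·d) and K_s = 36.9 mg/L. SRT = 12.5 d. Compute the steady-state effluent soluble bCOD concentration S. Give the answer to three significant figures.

S ≈ 1.95 mg/L

From the Monod/SRT balance for a CMAS, S = K_s·(1+k_d θ_c)/[θ_c·(Y k − k_d) − 1] = 36.9 × (1 + 0.0715 × 12.5) / [12.5 × (0.364 × 8.30 − 0.0715) − 1] = 69.88 / 35.87 = 1.948 mg/L.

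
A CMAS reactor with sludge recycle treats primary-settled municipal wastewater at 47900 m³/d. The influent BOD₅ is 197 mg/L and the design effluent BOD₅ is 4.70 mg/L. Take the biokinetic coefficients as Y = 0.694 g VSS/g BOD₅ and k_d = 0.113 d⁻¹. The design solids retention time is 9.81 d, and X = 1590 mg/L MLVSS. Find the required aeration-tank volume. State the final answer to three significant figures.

From the SRT design equation V = Y Q (S₀−S) θ_c / [X (1 + k_d θ_c)] = 0.694 × 47900 × (197 − 4.70) × 9.81 / [1590 × (1 + 0.113 × 9.81)] = 6.27×10^7 / 3353 = 18705 m³.

V ≈ 18700 m³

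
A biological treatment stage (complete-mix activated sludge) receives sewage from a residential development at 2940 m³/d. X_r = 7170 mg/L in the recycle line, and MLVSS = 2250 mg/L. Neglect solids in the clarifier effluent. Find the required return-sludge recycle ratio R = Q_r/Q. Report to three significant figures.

R ≈ 0.457

Mass balance around the secondary clarifier (neglecting effluent solids): R = X / (X_r − X) = 2250 / (7170 − 2250) = 0.4573.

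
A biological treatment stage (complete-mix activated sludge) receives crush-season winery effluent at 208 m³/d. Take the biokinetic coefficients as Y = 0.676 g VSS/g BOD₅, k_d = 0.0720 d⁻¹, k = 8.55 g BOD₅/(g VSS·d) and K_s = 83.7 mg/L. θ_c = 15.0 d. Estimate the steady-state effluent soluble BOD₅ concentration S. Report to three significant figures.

For a completely mixed reactor with recycle the Lawrence–McCarty relation gives S = K_s·(1 + k_d·θ_c) / [θ_c·(Y·k − k_d) − 1] = 83.7 × (1 + 0.0720 × 15.0) / [15.0 × (0.676 × 8.55 − 0.0720) − 1] = 174.1 / 84.62 = 2.057 mg/L.

S ≈ 2.06 mg/L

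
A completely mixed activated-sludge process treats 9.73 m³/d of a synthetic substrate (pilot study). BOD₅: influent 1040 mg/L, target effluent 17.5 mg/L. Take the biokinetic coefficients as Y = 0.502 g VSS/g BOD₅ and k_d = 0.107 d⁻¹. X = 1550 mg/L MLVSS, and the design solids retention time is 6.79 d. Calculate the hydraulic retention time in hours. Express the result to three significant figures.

Steady-state biomass mass balance: V·X·(1 + k_d·θ_c) = Y·Q·(S₀ − S)·θ_c, so V = 0.502 × 9.73 × (1040 − 17.5) × 6.79 / [1550 × (1 + 0.107 × 6.79)] = 3.39×10^4 / 2676 = 12.67 m³.
HRT = V/Q = 12.67 m³ / 9.73 m³·d⁻¹ = 1.302 d × 24 = 31.26 h.

τ ≈ 31.3 h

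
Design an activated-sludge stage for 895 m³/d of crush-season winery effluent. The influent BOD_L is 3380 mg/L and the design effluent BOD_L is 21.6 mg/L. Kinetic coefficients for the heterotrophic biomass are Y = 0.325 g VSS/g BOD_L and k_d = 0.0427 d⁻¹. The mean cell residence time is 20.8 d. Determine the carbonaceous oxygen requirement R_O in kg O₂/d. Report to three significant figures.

R_O ≈ 2270 kg O₂/d

Observed yield with endogenous decay: Y_obs = Y / (1 + k_d·θ_c) = 0.325 / (1 + 0.0427 × 20.8) = 0.325 / 1.888 = 0.1721 g VSS/g BOD_L.
Substrate removed = Q·(S₀ − S) = 895 m³/d × (3380 − 21.6) g/m³ = 3.01×10^6 g/d = 3006 kg/d.
P_X = Y_obs·Q·(S₀ − S) = 0.1721 × 3006 = 517.4 kg VSS/d.
R_O = Q·ΔS − 1.42 P_X = 3006 − 734.7 = 2271 kg O₂/d.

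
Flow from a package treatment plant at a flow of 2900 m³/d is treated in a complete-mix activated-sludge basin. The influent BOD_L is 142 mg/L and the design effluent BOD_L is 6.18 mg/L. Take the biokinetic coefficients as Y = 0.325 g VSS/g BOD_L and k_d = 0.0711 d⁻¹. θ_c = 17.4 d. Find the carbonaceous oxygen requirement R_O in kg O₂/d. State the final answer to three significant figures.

R_O ≈ 313 kg O₂/d

Y_obs = Y / (1 + k_d θ_c) = 0.325 / (1 + 0.0711 × 17.4) = 0.325 / 2.237 = 0.1453.
ΔS = 142 − 6.18 = 135.8 mg/L, so the substrate removal rate is 2900 × 135.8/1000 = 393.9 kg BOD_L/d.
Biomass synthesised: P_X = Y_obs × 393.9 = 57.22 kg VSS/d.
R_O = Q·ΔS − 1.42 P_X = 393.9 − 81.25 = 312.6 kg O₂/d.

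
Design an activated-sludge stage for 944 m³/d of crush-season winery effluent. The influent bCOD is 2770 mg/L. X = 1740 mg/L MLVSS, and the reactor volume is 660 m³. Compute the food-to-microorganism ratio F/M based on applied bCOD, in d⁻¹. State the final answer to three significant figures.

F/M = applied load / biomass = Q·S₀/(V·X) = 944 × 2770 / (660.0 × 1740) = 2.277 d⁻¹.

F/M ≈ 2.28 d⁻¹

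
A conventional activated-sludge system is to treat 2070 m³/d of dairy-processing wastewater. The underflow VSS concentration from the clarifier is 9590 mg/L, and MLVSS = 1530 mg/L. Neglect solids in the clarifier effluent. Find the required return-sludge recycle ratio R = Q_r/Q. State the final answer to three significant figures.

R = Q_r/Q = X/(X_r − X) = 1530 / (9590 − 1530) = 0.1898.

R ≈ 0.190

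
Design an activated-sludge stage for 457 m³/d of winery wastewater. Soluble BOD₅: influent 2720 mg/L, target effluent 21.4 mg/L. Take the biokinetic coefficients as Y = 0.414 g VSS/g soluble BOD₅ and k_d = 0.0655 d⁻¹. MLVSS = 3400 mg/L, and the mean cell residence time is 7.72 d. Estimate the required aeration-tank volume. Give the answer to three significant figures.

Rearranging the biomass balance for a CMAS with decay, V = Y·Q·ΔS·θ_c / [X·(1+k_d θ_c)] = 0.414 × 457 × (2720 − 21.4) × 7.72 / [3400 × (1 + 0.0655 × 7.72)] = 3.94×10^6 / 5119 = 770.0 m³.

V ≈ 770 m³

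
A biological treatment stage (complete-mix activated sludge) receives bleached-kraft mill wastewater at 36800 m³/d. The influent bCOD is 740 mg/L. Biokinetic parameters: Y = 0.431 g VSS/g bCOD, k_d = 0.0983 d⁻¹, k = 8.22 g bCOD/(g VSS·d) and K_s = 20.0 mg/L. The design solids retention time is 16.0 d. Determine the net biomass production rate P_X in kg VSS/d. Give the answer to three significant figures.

For a completely mixed reactor with recycle the Lawrence–McCarty relation gives S = K_s·(1 + k_d·θ_c) / [θ_c·(Y·k − k_d) − 1] = 20.0 × (1 + 0.0983 × 16.0) / [16.0 × (0.431 × 8.22 − 0.0983) − 1] = 51.46 / 54.11 = 0.9509 mg/L.
Correct the yield for decay: Y_obs = Y/(1 + k_d θ_c) = 0.431 / (1 + 0.0983 × 16.0) = 0.431 / 2.573 = 0.1675.
Mass of bCOD removed per day: Q(S₀ − S) = 36800 × 739.0 g/m³ = 27197 kg/d.
P_X = Y_obs · Q(S₀ − S) = 0.1675 × 27197 = 4556 kg VSS/d.

P_X ≈ 4560 kg VSS/d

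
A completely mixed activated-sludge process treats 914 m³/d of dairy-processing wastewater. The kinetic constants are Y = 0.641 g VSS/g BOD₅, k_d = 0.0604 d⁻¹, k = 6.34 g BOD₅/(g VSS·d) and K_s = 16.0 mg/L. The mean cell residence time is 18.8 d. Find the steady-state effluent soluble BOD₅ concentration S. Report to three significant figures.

S ≈ 0.460 mg/L

From the Monod/SRT balance for a CMAS, S = K_s·(1+k_d θ_c)/[θ_c·(Y k − k_d) − 1] = 16.0 × (1 + 0.0604 × 18.8) / [18.8 × (0.641 × 6.34 − 0.0604) − 1] = 34.17 / 74.27 = 0.4601 mg/L.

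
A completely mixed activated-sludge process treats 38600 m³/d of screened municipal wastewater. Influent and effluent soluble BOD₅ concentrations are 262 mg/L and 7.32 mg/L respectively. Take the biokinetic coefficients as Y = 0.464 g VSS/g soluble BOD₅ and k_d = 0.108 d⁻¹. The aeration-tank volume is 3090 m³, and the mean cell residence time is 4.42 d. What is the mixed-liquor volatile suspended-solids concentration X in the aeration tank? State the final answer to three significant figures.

From V·X·(1 + k_d·θ_c) = Y·Q·(S₀ − S)·θ_c: X = 0.464 × 38600 × (262 − 7.32) × 4.42 / [3090 × (1 + 0.108 × 4.42)] = 4416 mg/L.

X ≈ 4420 mg/L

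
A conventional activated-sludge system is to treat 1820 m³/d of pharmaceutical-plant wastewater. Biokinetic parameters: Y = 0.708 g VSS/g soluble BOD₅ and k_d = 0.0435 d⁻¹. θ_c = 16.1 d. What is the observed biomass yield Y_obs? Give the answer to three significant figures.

Y_obs ≈ 0.416 g VSS/g soluble BOD₅

Observed yield with endogenous decay: Y_obs = Y / (1 + k_d·θ_c) = 0.708 / (1 + 0.0435 × 16.1) = 0.708 / 1.700 = 0.4164 g VSS/g soluble BOD₅.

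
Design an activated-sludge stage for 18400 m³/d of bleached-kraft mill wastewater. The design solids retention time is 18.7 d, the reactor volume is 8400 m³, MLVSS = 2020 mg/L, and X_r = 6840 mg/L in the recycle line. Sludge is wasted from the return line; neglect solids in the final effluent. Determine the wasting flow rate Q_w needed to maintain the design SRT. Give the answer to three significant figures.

Q_w = (V·X)/(θ_c X_r) = 8400 × 2020 / (18.7 × 6840) = 132.7 m³/d.

Q_w ≈ 133 m³/d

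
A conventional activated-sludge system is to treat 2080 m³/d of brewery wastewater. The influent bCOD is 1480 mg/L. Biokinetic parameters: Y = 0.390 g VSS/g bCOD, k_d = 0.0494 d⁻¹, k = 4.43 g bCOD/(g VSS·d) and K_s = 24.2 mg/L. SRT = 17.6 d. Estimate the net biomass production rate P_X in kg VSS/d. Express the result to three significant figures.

P_X ≈ 642 kg VSS/d

From the Monod/SRT balance for a CMAS, S = K_s·(1+k_d θ_c)/[θ_c·(Y k − k_d) − 1] = 24.2 × (1 + 0.0494 × 17.6) / [17.6 × (0.390 × 4.43 − 0.0494) − 1] = 45.24 / 28.54 = 1.585 mg/L.
The observed yield is Y_obs = Y/(1 + k_d·θ_c) = 0.390 / (1 + 0.0494 × 17.6) = 0.390 / 1.869 = 0.2086 g VSS per g bCOD removed.
Q·(S₀ − S) = 2080 × (1480 − 1.59) × 10⁻³ = 3075 kg/d removed.
Net biomass production P_X = Y_obs × Q·(S₀ − S) = 0.2086 × 3075 = 641.5 kg VSS/d.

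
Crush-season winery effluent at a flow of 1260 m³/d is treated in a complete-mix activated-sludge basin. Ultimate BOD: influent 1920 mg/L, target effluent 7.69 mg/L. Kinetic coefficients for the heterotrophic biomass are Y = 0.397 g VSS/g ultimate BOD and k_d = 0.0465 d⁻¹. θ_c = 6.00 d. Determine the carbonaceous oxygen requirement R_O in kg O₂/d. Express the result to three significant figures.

R_O ≈ 1350 kg O₂/d

Correct the yield for decay: Y_obs = Y/(1 + k_d θ_c) = 0.397 / (1 + 0.0465 × 6.00) = 0.397 / 1.279 = 0.3104.
Q·(S₀ − S) = 1260 × (1920 − 7.69) × 10⁻³ = 2410 kg/d removed.
Biomass synthesised: P_X = Y_obs × 2410 = 747.9 kg VSS/d.
Carbonaceous O₂ demand = substrate oxidised − cell-mass equivalent = 2410 − 1.42 × 747.9 = 1347 kg O₂/d.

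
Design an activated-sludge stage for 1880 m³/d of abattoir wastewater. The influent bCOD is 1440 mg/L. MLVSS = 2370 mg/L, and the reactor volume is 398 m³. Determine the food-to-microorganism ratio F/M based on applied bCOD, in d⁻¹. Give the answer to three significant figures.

F/M ≈ 2.87 d⁻¹

Food-to-microorganism ratio F/M = Q S₀ / (V X) = 1880 × 1440 / (398.0 × 2370) = 2.870 d⁻¹.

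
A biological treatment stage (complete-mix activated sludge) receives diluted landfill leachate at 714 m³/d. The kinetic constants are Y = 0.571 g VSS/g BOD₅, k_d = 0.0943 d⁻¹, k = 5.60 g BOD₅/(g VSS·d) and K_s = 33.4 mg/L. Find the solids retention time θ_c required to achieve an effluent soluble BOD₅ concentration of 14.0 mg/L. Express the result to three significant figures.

θ_c ≈ 1.18 d

At the target effluent, Y k S/(K_s+S) = 0.571×5.60×14.0/47.40 = 0.9444 d⁻¹.
Then 1/θ_c = μ − k_d = 0.9444 − 0.0943 = 0.8501 d⁻¹, giving θ_c = 1.176 d.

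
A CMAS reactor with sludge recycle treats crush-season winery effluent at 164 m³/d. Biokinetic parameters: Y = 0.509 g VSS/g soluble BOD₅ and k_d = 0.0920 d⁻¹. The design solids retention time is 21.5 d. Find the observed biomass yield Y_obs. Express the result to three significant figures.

Correct the yield for decay: Y_obs = Y/(1 + k_d θ_c) = 0.509 / (1 + 0.0920 × 21.5) = 0.509 / 2.978 = 0.1709.

Y_obs ≈ 0.171 g VSS/g soluble BOD₅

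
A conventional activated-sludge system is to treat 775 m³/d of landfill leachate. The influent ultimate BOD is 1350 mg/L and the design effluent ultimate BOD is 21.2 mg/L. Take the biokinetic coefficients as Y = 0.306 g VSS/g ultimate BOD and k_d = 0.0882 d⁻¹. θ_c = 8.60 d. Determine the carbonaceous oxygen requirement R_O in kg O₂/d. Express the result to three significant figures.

R_O ≈ 775 kg O₂/d

Observed yield with endogenous decay: Y_obs = Y / (1 + k_d·θ_c) = 0.306 / (1 + 0.0882 × 8.60) = 0.306 / 1.759 = 0.1740 g VSS/g ultimate BOD.
Mass of ultimate BOD removed per day: Q(S₀ − S) = 775 × 1329 g/m³ = 1030 kg/d.
P_X = Y_obs·Q·(S₀ − S) = 0.1740 × 1030 = 179.2 kg VSS/d.
Carbonaceous O₂ demand = substrate oxidised − cell-mass equivalent = 1030 − 1.42 × 179.2 = 775.4 kg O₂/d.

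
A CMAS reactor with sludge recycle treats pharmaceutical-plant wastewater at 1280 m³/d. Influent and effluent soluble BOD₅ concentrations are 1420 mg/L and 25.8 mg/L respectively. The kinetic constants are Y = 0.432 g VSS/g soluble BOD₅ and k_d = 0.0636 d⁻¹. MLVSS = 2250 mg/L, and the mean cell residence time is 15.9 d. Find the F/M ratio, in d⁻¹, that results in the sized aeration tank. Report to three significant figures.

Rearranging the biomass balance for a CMAS with decay, V = Y·Q·ΔS·θ_c / [X·(1+k_d θ_c)] = 0.432 × 1280 × (1420 − 25.8) × 15.9 / [2250 × (1 + 0.0636 × 15.9)] = 1.23×10^7 / 4525 = 2709 m³.
F/M = Q·S₀ / (V·X) = 1280 × 1420 / (2709 × 2250) = 0.2982 g soluble BOD₅·(g VSS·d)⁻¹.

F/M ≈ 0.298 d⁻¹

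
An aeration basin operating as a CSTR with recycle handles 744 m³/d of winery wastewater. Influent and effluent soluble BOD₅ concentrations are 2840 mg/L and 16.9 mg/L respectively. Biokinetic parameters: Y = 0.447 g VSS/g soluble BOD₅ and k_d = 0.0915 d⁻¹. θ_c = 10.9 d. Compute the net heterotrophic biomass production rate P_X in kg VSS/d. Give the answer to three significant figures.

P_X ≈ 470 kg VSS/d

The observed yield is Y_obs = Y/(1 + k_d·θ_c) = 0.447 / (1 + 0.0915 × 10.9) = 0.447 / 1.997 = 0.2238 g VSS per g soluble BOD₅ removed.
ΔS = 2840 − 16.9 = 2823 mg/L, so the substrate removal rate is 744 × 2823/1000 = 2100 kg soluble BOD₅/d.
Net biomass production P_X = Y_obs × Q·(S₀ − S) = 0.2238 × 2100 = 470.1 kg VSS/d.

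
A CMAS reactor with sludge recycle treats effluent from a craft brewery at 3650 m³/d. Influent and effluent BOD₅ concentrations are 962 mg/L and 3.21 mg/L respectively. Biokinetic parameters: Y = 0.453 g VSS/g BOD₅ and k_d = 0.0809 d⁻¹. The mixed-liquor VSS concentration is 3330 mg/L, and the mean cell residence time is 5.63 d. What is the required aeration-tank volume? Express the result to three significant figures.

Rearranging the biomass balance for a CMAS with decay, V = Y·Q·ΔS·θ_c / [X·(1+k_d θ_c)] = 0.453 × 3650 × (962 − 3.21) × 5.63 / [3330 × (1 + 0.0809 × 5.63)] = 8.93×10^6 / 4847 = 1842 m³.

V ≈ 1840 m³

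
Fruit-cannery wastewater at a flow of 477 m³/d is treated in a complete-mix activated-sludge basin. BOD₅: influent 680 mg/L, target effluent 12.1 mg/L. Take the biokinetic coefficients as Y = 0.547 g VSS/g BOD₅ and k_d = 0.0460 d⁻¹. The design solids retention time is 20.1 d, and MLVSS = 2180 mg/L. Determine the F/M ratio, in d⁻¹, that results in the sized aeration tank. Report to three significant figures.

From the SRT design equation V = Y Q (S₀−S) θ_c / [X (1 + k_d θ_c)] = 0.547 × 477 × (680 − 12.1) × 20.1 / [2180 × (1 + 0.0460 × 20.1)] = 3.5×10^6 / 4196 = 834.9 m³.
Food-to-microorganism ratio F/M = Q S₀ / (V X) = 477 × 680 / (834.9 × 2180) = 0.1782 d⁻¹.

F/M ≈ 0.178 d⁻¹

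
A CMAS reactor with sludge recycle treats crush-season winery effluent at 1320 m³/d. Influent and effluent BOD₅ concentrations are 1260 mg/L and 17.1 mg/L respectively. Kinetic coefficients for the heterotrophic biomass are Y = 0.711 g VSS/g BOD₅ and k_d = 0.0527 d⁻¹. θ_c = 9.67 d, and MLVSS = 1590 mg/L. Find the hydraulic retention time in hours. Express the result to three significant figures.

Rearranging the biomass balance for a CMAS with decay, V = Y·Q·ΔS·θ_c / [X·(1+k_d θ_c)] = 0.711 × 1320 × (1260 − 17.1) × 9.67 / [1590 × (1 + 0.0527 × 9.67)] = 1.13×10^7 / 2400 = 4699 m³.
Hydraulic retention time τ = V/Q = 4699 / 1320 = 3.560 d = 85.44 h.

τ ≈ 85.4 h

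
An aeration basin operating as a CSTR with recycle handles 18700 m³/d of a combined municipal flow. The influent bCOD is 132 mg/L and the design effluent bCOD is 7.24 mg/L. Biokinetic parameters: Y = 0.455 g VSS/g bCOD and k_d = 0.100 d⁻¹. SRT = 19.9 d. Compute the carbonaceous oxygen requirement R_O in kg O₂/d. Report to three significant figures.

R_O ≈ 1830 kg O₂/d

Correct the yield for decay: Y_obs = Y/(1 + k_d θ_c) = 0.455 / (1 + 0.100 × 19.9) = 0.455 / 2.990 = 0.1522.
ΔS = 132 − 7.24 = 124.8 mg/L, so the substrate removal rate is 18700 × 124.8/1000 = 2333 kg bCOD/d.
Net sludge production P_X = 0.1522 × 2333 = 355.0 kg VSS/d.
Carbonaceous O₂ demand = substrate oxidised − cell-mass equivalent = 2333 − 1.42 × 355.0 = 1829 kg O₂/d.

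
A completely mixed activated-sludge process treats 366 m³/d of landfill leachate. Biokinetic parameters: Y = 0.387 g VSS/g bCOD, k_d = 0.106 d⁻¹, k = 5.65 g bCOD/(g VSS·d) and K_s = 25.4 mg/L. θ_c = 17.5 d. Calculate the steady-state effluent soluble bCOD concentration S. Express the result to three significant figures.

S ≈ 2.05 mg/L

For a completely mixed reactor with recycle the Lawrence–McCarty relation gives S = K_s·(1 + k_d·θ_c) / [θ_c·(Y·k − k_d) − 1] = 25.4 × (1 + 0.106 × 17.5) / [17.5 × (0.387 × 5.65 − 0.106) − 1] = 72.52 / 35.41 = 2.048 mg/L.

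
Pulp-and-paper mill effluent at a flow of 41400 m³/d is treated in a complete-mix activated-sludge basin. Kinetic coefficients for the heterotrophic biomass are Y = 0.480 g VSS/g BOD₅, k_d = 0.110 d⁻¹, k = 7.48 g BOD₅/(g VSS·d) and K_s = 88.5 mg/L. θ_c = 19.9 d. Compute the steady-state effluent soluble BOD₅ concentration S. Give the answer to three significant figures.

Effluent substrate depends only on kinetics and SRT: S = K_s(1 + k_d θ_c) / [θ_c(Yk − k_d) − 1] = 88.5 × (1 + 0.110 × 19.9) / [19.9 × (0.480 × 7.48 − 0.110) − 1] = 282.2 / 68.26 = 4.135 mg/L.

S ≈ 4.13 mg/L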